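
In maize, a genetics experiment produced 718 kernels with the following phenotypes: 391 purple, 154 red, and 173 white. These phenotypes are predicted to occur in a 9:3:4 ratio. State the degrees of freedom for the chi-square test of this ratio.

A goodness-of-fit test with 3 phenotype classes has df = 3 − 1 = 2.

2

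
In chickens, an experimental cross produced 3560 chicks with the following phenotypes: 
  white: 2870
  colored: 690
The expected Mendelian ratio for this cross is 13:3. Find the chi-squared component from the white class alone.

0.175

The 13:3 ratio has 16 parts, so with N = 3560 the expected counts are:
  white: 3560 × 13/16 = 2892.5
  colored: 3560 × 3/16 = 667.5
Contribution of white: (2870 − 2892.5)² / 2892.5 = 0.1750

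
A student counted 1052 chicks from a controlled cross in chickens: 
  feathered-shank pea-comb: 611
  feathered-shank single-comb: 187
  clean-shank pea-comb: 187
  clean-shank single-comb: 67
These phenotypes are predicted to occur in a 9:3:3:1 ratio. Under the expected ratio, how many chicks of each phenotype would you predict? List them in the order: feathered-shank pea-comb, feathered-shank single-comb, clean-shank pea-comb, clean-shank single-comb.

The 9:3:3:1 ratio has 16 parts, so with N = 1052 the expected counts are:
  feathered-shank pea-comb: 1052 × 9/16 = 591.75
  feathered-shank single-comb: 1052 × 3/16 = 197.25
  clean-shank pea-comb: 1052 × 3/16 = 197.25
  clean-shank single-comb: 1052 × 1/16 = 65.75

591.75, 197.25, 197.25, 65.75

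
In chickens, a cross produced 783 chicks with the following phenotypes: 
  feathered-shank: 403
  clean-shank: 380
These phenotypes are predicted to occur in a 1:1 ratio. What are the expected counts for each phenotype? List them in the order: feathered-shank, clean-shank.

Expected counts for N = 783 under a 1:1 ratio (total parts = 2):
  feathered-shank: 783 × 1/2 = 391.5
  clean-shank: 783 × 1/2 = 391.5

391.5, 391.5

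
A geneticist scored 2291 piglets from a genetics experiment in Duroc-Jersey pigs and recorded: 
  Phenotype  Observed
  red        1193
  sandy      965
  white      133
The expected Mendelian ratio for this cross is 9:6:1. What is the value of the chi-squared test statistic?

20.877

The 9:6:1 ratio has 16 parts, so with N = 2291 the expected counts are:
  red: 2291 × 9/16 = 1288.6875
  sandy: 2291 × 6/16 = 859.125
  white: 2291 × 1/16 = 143.1875
χ² = Σ (O − E)² / E
  red: (1193 − 1288.6875)² / 1288.6875 = 7.1050
  sandy: (965 − 859.125)² / 859.125 = 13.0476
  white: (133 − 143.1875)² / 143.1875 = 0.7248
χ² = 7.1050 + 13.0476 + 0.7248 = 20.8774 ≈ 20.877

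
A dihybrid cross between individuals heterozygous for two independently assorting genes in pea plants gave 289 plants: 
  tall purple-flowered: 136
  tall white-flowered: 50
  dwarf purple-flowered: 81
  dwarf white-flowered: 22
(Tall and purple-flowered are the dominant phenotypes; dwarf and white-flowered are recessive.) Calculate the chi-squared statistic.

A dihybrid F₂ with independent assortment and complete dominance at both loci gives a 9:3:3:1 phenotypic ratio.
Under the 9:3:3:1 hypothesis (Σ ratio = 16, N = 289):
  tall purple-flowered: 289 × 9/16 = 162.5625
  tall white-flowered: 289 × 3/16 = 54.1875
  dwarf purple-flowered: 289 × 3/16 = 54.1875
  dwarf white-flowered: 289 × 1/16 = 18.0625
χ² = Σ (O − E)² / E
  tall purple-flowered: (136 − 162.5625)² / 162.5625 = 4.3403
  tall white-flowered: (50 − 54.1875)² / 54.1875 = 0.3236
  dwarf purple-flowered: (81 − 54.1875)² / 54.1875 = 13.2671
  dwarf white-flowered: (22 − 18.0625)² / 18.0625 = 0.8583
χ² = 4.3403 + 0.3236 + 13.2671 + 0.8583 = 18.7893 ≈ 18.789

18.789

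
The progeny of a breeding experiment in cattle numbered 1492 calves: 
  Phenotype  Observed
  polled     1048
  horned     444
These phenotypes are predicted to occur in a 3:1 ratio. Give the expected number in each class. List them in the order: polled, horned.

Total ratio parts = 4. Expected numbers out of 1492:
  polled: 1492 × 3/4 = 1119
  horned: 1492 × 1/4 = 373

1119, 373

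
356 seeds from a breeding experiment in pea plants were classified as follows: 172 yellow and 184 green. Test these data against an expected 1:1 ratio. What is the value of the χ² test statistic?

0.404

Under the 1:1 hypothesis (Σ ratio = 2, N = 356):
  yellow: 356 × 1/2 = 178
  green: 356 × 1/2 = 178
χ² = Σ (O − E)² / E
  yellow: (172 − 178)² / 178 = 0.2022
  green: (184 − 178)² / 178 = 0.2022
χ² = 0.2022 + 0.2022 = 0.4044 ≈ 0.404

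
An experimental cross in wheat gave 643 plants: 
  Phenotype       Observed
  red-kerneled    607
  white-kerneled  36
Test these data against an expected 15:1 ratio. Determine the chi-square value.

Expected counts for N = 643 under a 15:1 ratio (total parts = 16):
  red-kerneled: 643 × 15/16 = 602.8125
  white-kerneled: 643 × 1/16 = 40.1875
χ² = Σ (O − E)² / E
  red-kerneled: (607 − 602.8125)² / 602.8125 = 0.0291
  white-kerneled: (36 − 40.1875)² / 40.1875 = 0.4363
χ² = 0.0291 + 0.4363 = 0.4654 ≈ 0.465

0.465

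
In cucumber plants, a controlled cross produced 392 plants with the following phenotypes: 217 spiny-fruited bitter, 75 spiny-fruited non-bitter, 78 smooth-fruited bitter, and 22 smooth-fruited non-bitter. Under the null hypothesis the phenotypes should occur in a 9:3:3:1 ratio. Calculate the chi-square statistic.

0.617

The 9:3:3:1 ratio has 16 parts, so with N = 392 the expected counts are:
  spiny-fruited bitter: 392 × 9/16 = 220.5
  spiny-fruited non-bitter: 392 × 3/16 = 73.5
  smooth-fruited bitter: 392 × 3/16 = 73.5
  smooth-fruited non-bitter: 392 × 1/16 = 24.5
χ² = Σ (O − E)² / E
  spiny-fruited bitter: (217 − 220.5)² / 220.5 = 0.0556
  spiny-fruited non-bitter: (75 − 73.5)² / 73.5 = 0.0306
  smooth-fruited bitter: (78 − 73.5)² / 73.5 = 0.2755
  smooth-fruited non-bitter: (22 − 24.5)² / 24.5 = 0.2551
χ² = 0.0556 + 0.0306 + 0.2755 + 0.2551 = 0.6168 ≈ 0.617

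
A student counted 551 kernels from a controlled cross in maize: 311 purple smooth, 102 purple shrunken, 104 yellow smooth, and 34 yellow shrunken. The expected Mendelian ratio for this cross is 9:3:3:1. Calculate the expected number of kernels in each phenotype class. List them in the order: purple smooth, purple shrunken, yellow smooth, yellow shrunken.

309.9375, 103.3125, 103.3125, 34.4375

Total ratio parts = 16. Expected numbers out of 551:
  purple smooth: 551 × 9/16 = 309.9375
  purple shrunken: 551 × 3/16 = 103.3125
  yellow smooth: 551 × 3/16 = 103.3125
  yellow shrunken: 551 × 1/16 = 34.4375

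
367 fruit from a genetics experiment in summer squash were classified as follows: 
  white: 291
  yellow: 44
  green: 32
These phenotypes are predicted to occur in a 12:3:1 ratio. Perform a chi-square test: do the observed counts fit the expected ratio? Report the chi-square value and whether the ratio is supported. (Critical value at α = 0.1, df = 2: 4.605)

Expected counts for N = 367 under a 12:3:1 ratio (total parts = 16):
  white: 367 × 12/16 = 275.25
  yellow: 367 × 3/16 = 68.8125
  green: 367 × 1/16 = 22.9375
χ² = Σ (O − E)² / E
  white: (291 − 275.25)² / 275.25 = 0.9012
  yellow: (44 − 68.8125)² / 68.8125 = 8.9469
  green: (32 − 22.9375)² / 22.9375 = 3.5806
χ² = 0.9012 + 8.9469 + 3.5806 = 13.4287 ≈ 13.429
Degrees of freedom = 3 − 1 = 2; critical value at α = 0.1 is 4.605.
Since 13.429 > 4.605, we reject the null hypothesis — the data do not fit the 12:3:1 ratio.

13.429; not consistent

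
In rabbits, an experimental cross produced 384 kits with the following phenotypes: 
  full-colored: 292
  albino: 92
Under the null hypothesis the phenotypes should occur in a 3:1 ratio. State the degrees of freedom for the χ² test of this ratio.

A goodness-of-fit test with 2 phenotype classes has df = 2 − 1 = 1.

1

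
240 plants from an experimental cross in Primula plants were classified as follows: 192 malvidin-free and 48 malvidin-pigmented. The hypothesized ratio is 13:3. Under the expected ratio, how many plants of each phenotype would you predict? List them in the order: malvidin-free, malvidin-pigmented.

195, 45

The 13:3 ratio has 16 parts, so with N = 240 the expected counts are:
  malvidin-free: 240 × 13/16 = 195
  malvidin-pigmented: 240 × 3/16 = 45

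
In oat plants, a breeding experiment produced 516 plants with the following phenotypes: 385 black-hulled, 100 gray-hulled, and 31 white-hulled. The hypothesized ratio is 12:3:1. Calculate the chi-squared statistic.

Under the 12:3:1 hypothesis (Σ ratio = 16, N = 516):
  black-hulled: 516 × 12/16 = 387
  gray-hulled: 516 × 3/16 = 96.75
  white-hulled: 516 × 1/16 = 32.25
χ² = Σ (O − E)² / E
  black-hulled: (385 − 387)² / 387 = 0.0103
  gray-hulled: (100 − 96.75)² / 96.75 = 0.1092
  white-hulled: (31 − 32.25)² / 32.25 = 0.0484
χ² = 0.0103 + 0.1092 + 0.0484 = 0.1679 ≈ 0.168

0.168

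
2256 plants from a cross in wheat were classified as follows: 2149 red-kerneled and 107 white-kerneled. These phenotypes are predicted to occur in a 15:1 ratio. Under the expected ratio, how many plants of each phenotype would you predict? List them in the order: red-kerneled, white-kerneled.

Total ratio parts = 16. Expected numbers out of 2256:
  red-kerneled: 2256 × 15/16 = 2115
  white-kerneled: 2256 × 1/16 = 141

2115, 141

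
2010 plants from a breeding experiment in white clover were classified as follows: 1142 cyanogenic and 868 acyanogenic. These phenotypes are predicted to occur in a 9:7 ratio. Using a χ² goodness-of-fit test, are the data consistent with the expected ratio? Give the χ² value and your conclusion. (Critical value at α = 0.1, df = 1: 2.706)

0.262; consistent

The 9:7 ratio has 16 parts, so with N = 2010 the expected counts are:
  cyanogenic: 2010 × 9/16 = 1130.625
  acyanogenic: 2010 × 7/16 = 879.375
χ² = Σ (O − E)² / E
  cyanogenic: (1142 − 1130.625)² / 1130.625 = 0.1144
  acyanogenic: (868 − 879.375)² / 879.375 = 0.1471
χ² = 0.1144 + 0.1471 = 0.2615 ≈ 0.262
Degrees of freedom = 2 − 1 = 1; critical value at α = 0.1 is 2.706.
Since 0.262 < 2.706, we fail to reject the null hypothesis — the data are consistent with the 9:7 ratio.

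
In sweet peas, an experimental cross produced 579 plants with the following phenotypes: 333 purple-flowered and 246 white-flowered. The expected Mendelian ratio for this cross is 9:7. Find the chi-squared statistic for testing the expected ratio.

0.375

Under the 9:7 hypothesis (Σ ratio = 16, N = 579):
  purple-flowered: 579 × 9/16 = 325.6875
  white-flowered: 579 × 7/16 = 253.3125
χ² = Σ (O − E)² / E
  purple-flowered: (333 − 325.6875)² / 325.6875 = 0.1642
  white-flowered: (246 − 253.3125)² / 253.3125 = 0.2111
χ² = 0.1642 + 0.2111 = 0.3753 ≈ 0.375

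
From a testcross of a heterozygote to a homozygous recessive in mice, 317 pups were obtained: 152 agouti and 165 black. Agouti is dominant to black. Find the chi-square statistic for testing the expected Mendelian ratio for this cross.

0.533

A testcross of a heterozygote (Aa × aa) gives a 1:1 phenotypic ratio.
Expected counts for N = 317 under a 1:1 ratio (total parts = 2):
  agouti: 317 × 1/2 = 158.5
  black: 317 × 1/2 = 158.5
χ² = Σ (O − E)² / E
  agouti: (152 − 158.5)² / 158.5 = 0.2666
  black: (165 − 158.5)² / 158.5 = 0.2666
χ² = 0.2666 + 0.2666 = 0.5332 ≈ 0.533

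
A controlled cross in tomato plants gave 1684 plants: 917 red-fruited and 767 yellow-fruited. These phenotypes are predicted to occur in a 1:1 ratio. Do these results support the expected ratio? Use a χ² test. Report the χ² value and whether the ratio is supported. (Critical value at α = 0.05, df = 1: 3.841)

Expected counts for N = 1684 under a 1:1 ratio (total parts = 2):
  red-fruited: 1684 × 1/2 = 842
  yellow-fruited: 1684 × 1/2 = 842
χ² = Σ (O − E)² / E
  red-fruited: (917 − 842)² / 842 = 6.6805
  yellow-fruited: (767 − 842)² / 842 = 6.6805
χ² = 6.6805 + 6.6805 = 13.361
Degrees of freedom = 2 − 1 = 1; critical value at α = 0.05 is 3.841.
Since 13.361 > 3.841, we reject the null hypothesis — the data do not fit the 1:1 ratio.

13.361; not consistent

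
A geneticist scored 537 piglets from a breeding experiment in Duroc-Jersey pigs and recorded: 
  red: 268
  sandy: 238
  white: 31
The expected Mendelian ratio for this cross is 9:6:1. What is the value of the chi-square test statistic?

Expected counts for N = 537 under a 9:6:1 ratio (total parts = 16):
  red: 537 × 9/16 = 302.0625
  sandy: 537 × 6/16 = 201.375
  white: 537 × 1/16 = 33.5625
χ² = Σ (O − E)² / E
  red: (268 − 302.0625)² / 302.0625 = 3.8411
  sandy: (238 − 201.375)² / 201.375 = 6.6612
  white: (31 − 33.5625)² / 33.5625 = 0.1956
χ² = 3.8411 + 6.6612 + 0.1956 = 10.6979 ≈ 10.698

10.698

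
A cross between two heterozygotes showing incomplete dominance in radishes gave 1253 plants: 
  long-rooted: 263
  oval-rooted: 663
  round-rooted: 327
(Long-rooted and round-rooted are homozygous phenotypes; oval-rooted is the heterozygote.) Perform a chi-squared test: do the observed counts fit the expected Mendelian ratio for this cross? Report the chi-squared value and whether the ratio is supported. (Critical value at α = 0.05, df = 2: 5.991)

With incomplete dominance, a heterozygote × heterozygote cross gives a 1:2:1 phenotypic ratio.
The 1:2:1 ratio has 4 parts, so with N = 1253 the expected counts are:
  long-rooted: 1253 × 1/4 = 313.25
  oval-rooted: 1253 × 2/4 = 626.5
  round-rooted: 1253 × 1/4 = 313.25
χ² = Σ (O − E)² / E
  long-rooted: (263 − 313.25)² / 313.25 = 8.0609
  oval-rooted: (663 − 626.5)² / 626.5 = 2.1265
  round-rooted: (327 − 313.25)² / 313.25 = 0.6036
χ² = 8.0609 + 2.1265 + 0.6036 = 10.791
Degrees of freedom = 3 − 1 = 2; critical value at α = 0.05 is 5.991.
Since 10.791 > 5.991, we reject the null hypothesis — the data do not fit the 1:2:1 ratio.

10.791; not consistent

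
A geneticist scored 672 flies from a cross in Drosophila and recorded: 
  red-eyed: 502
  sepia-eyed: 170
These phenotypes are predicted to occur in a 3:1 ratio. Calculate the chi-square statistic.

0.032

The 3:1 ratio has 4 parts, so with N = 672 the expected counts are:
  red-eyed: 672 × 3/4 = 504
  sepia-eyed: 672 × 1/4 = 168
χ² = Σ (O − E)² / E
  red-eyed: (502 − 504)² / 504 = 0.0079
  sepia-eyed: (170 − 168)² / 168 = 0.0238
χ² = 0.0079 + 0.0238 = 0.0317 ≈ 0.032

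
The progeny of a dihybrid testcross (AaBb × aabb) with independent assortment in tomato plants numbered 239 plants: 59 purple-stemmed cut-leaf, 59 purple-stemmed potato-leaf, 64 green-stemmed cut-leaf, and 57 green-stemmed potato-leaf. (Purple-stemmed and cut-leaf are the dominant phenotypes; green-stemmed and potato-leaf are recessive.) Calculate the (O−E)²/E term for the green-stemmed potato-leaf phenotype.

0.127

A dihybrid testcross with independent assortment gives a 1:1:1:1 ratio.
Expected counts for N = 239 under a 1:1:1:1 ratio (total parts = 4):
  purple-stemmed cut-leaf: 239 × 1/4 = 59.75
  purple-stemmed potato-leaf: 239 × 1/4 = 59.75
  green-stemmed cut-leaf: 239 × 1/4 = 59.75
  green-stemmed potato-leaf: 239 × 1/4 = 59.75
Contribution of green-stemmed potato-leaf: (57 − 59.75)² / 59.75 = 0.1266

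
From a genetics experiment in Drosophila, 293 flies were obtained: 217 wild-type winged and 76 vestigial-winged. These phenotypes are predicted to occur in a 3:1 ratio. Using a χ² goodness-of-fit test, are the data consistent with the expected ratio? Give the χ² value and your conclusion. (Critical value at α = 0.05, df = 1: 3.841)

Expected counts for N = 293 under a 3:1 ratio (total parts = 4):
  wild-type winged: 293 × 3/4 = 219.75
  vestigial-winged: 293 × 1/4 = 73.25
χ² = Σ (O − E)² / E
  wild-type winged: (217 − 219.75)² / 219.75 = 0.0344
  vestigial-winged: (76 − 73.25)² / 73.25 = 0.1032
χ² = 0.0344 + 0.1032 = 0.1376 ≈ 0.138
Degrees of freedom = 2 − 1 = 1; critical value at α = 0.05 is 3.841.
Since 0.138 < 3.841, we fail to reject the null hypothesis — the data are consistent with the 3:1 ratio.

0.138; consistent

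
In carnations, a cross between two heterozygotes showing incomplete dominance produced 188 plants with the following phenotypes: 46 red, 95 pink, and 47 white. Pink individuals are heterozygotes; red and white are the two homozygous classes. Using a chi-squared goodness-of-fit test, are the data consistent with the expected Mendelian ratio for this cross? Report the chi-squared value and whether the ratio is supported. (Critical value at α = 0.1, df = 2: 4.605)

With incomplete dominance, a heterozygote × heterozygote cross gives a 1:2:1 phenotypic ratio.
Total ratio parts = 4. Expected numbers out of 188:
  red: 188 × 1/4 = 47
  pink: 188 × 2/4 = 94
  white: 188 × 1/4 = 47
χ² = Σ (O − E)² / E
  red: (46 − 47)² / 47 = 0.0213
  pink: (95 − 94)² / 94 = 0.0106
  white: (47 − 47)² / 47 = 0.0000
χ² = 0.0213 + 0.0106 + 0.0000 = 0.0319 ≈ 0.032
Degrees of freedom = 3 − 1 = 2; critical value at α = 0.1 is 4.605.
Since 0.032 < 4.605, we fail to reject the null hypothesis — the data are consistent with the 1:2:1 ratio.

0.032; consistent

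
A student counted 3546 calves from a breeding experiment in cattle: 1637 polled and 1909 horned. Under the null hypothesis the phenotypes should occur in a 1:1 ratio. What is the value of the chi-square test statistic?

Expected counts for N = 3546 under a 1:1 ratio (total parts = 2):
  polled: 3546 × 1/2 = 1773
  horned: 3546 × 1/2 = 1773
χ² = Σ (O − E)² / E
  polled: (1637 − 1773)² / 1773 = 10.4320
  horned: (1909 − 1773)² / 1773 = 10.4320
χ² = 10.4320 + 10.4320 = 20.864

20.864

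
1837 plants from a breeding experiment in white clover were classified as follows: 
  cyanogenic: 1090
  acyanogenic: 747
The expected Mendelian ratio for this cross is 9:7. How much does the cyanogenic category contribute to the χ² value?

Under the 9:7 hypothesis (Σ ratio = 16, N = 1837):
  cyanogenic: 1837 × 9/16 = 1033.3125
  acyanogenic: 1837 × 7/16 = 803.6875
Contribution of cyanogenic: (1090 − 1033.3125)² / 1033.3125 = 3.1099

3.110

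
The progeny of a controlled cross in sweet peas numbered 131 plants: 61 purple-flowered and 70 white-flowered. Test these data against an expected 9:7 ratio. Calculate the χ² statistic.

4.993

Total ratio parts = 16. Expected numbers out of 131:
  purple-flowered: 131 × 9/16 = 73.6875
  white-flowered: 131 × 7/16 = 57.3125
χ² = Σ (O − E)² / E
  purple-flowered: (61 − 73.6875)² / 73.6875 = 2.1845
  white-flowered: (70 − 57.3125)² / 57.3125 = 2.8087
χ² = 2.1845 + 2.8087 = 4.9932 ≈ 4.993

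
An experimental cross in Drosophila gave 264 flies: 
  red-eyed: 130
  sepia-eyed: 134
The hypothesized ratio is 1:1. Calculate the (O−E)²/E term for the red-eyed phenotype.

0.030

Under the 1:1 hypothesis (Σ ratio = 2, N = 264):
  red-eyed: 264 × 1/2 = 132
  sepia-eyed: 264 × 1/2 = 132
Contribution of red-eyed: (130 − 132)² / 132 = 0.0303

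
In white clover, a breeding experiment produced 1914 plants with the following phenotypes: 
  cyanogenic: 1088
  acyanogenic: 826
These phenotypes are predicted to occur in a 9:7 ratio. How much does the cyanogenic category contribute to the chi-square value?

The 9:7 ratio has 16 parts, so with N = 1914 the expected counts are:
  cyanogenic: 1914 × 9/16 = 1076.625
  acyanogenic: 1914 × 7/16 = 837.375
Contribution of cyanogenic: (1088 − 1076.625)² / 1076.625 = 0.1202

0.120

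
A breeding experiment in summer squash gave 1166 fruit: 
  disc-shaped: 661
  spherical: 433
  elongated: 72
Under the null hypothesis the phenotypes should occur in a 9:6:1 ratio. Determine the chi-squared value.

Total ratio parts = 16. Expected numbers out of 1166:
  disc-shaped: 1166 × 9/16 = 655.875
  spherical: 1166 × 6/16 = 437.25
  elongated: 1166 × 1/16 = 72.875
χ² = Σ (O − E)² / E
  disc-shaped: (661 − 655.875)² / 655.875 = 0.0400
  spherical: (433 − 437.25)² / 437.25 = 0.0413
  elongated: (72 − 72.875)² / 72.875 = 0.0105
χ² = 0.0400 + 0.0413 + 0.0105 = 0.0918 ≈ 0.092

0.092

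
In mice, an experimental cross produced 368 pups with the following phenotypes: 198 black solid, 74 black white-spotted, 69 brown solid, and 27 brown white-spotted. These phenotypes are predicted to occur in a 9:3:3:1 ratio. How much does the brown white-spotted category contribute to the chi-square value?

0.696

Expected counts for N = 368 under a 9:3:3:1 ratio (total parts = 16):
  black solid: 368 × 9/16 = 207
  black white-spotted: 368 × 3/16 = 69
  brown solid: 368 × 3/16 = 69
  brown white-spotted: 368 × 1/16 = 23
Contribution of brown white-spotted: (27 − 23)² / 23 = 0.6957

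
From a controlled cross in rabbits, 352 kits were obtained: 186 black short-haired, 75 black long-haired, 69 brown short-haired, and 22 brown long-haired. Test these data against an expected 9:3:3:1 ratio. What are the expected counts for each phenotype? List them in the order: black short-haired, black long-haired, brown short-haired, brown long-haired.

Total ratio parts = 16. Expected numbers out of 352:
  black short-haired: 352 × 9/16 = 198
  black long-haired: 352 × 3/16 = 66
  brown short-haired: 352 × 3/16 = 66
  brown long-haired: 352 × 1/16 = 22

198, 66, 66, 22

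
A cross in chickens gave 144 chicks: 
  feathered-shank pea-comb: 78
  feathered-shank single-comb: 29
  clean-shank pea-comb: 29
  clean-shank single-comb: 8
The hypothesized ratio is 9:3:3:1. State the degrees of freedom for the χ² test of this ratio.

3

A goodness-of-fit test with 4 phenotype classes has df = 4 − 1 = 3.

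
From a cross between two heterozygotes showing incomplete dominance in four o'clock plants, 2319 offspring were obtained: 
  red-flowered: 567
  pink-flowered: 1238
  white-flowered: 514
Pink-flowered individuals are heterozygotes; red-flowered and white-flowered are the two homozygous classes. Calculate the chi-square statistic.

With incomplete dominance, a heterozygote × heterozygote cross gives a 1:2:1 phenotypic ratio.
The 1:2:1 ratio has 4 parts, so with N = 2319 the expected counts are:
  red-flowered: 2319 × 1/4 = 579.75
  pink-flowered: 2319 × 2/4 = 1159.5
  white-flowered: 2319 × 1/4 = 579.75
χ² = Σ (O − E)² / E
  red-flowered: (567 − 579.75)² / 579.75 = 0.2804
  pink-flowered: (1238 − 1159.5)² / 1159.5 = 5.3146
  white-flowered: (514 − 579.75)² / 579.75 = 7.4568
χ² = 0.2804 + 5.3146 + 7.4568 = 13.0518 ≈ 13.052

13.052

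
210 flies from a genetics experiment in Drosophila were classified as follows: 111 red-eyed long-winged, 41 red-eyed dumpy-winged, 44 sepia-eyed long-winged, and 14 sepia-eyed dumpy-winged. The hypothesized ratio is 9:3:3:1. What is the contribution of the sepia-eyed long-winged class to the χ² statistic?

0.543

Total ratio parts = 16. Expected numbers out of 210:
  red-eyed long-winged: 210 × 9/16 = 118.125
  red-eyed dumpy-winged: 210 × 3/16 = 39.375
  sepia-eyed long-winged: 210 × 3/16 = 39.375
  sepia-eyed dumpy-winged: 210 × 1/16 = 13.125
Contribution of sepia-eyed long-winged: (44 − 39.375)² / 39.375 = 0.5433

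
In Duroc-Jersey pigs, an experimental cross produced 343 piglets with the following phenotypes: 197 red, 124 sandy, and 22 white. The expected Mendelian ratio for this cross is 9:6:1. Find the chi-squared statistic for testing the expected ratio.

0.267

Total ratio parts = 16. Expected numbers out of 343:
  red: 343 × 9/16 = 192.9375
  sandy: 343 × 6/16 = 128.625
  white: 343 × 1/16 = 21.4375
χ² = Σ (O − E)² / E
  red: (197 − 192.9375)² / 192.9375 = 0.0855
  sandy: (124 − 128.625)² / 128.625 = 0.1663
  white: (22 − 21.4375)² / 21.4375 = 0.0148
χ² = 0.0855 + 0.1663 + 0.0148 = 0.2666 ≈ 0.267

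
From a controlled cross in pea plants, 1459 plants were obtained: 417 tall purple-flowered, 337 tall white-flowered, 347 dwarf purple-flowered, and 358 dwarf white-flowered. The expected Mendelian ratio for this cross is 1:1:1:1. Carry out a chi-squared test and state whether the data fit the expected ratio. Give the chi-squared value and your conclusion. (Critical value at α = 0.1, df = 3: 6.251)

10.585; not consistent

Expected counts for N = 1459 under a 1:1:1:1 ratio (total parts = 4):
  tall purple-flowered: 1459 × 1/4 = 364.75
  tall white-flowered: 1459 × 1/4 = 364.75
  dwarf purple-flowered: 1459 × 1/4 = 364.75
  dwarf white-flowered: 1459 × 1/4 = 364.75
χ² = Σ (O − E)² / E
  tall purple-flowered: (417 − 364.75)² / 364.75 = 7.4847
  tall white-flowered: (337 − 364.75)² / 364.75 = 2.1112
  dwarf purple-flowered: (347 − 364.75)² / 364.75 = 0.8638
  dwarf white-flowered: (358 − 364.75)² / 364.75 = 0.1249
χ² = 7.4847 + 2.1112 + 0.8638 + 0.1249 = 10.5846 ≈ 10.585
Degrees of freedom = 4 − 1 = 3; critical value at α = 0.1 is 6.251.
Since 10.585 > 6.251, we reject the null hypothesis — the data do not fit the 1:1:1:1 ratio.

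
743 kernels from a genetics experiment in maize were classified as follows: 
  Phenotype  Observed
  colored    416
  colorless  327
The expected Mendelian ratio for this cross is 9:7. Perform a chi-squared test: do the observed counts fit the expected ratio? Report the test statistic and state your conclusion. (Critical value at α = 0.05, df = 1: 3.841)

0.021; consistent

Total ratio parts = 16. Expected numbers out of 743:
  colored: 743 × 9/16 = 417.9375
  colorless: 743 × 7/16 = 325.0625
χ² = Σ (O − E)² / E
  colored: (416 − 417.9375)² / 417.9375 = 0.0090
  colorless: (327 − 325.0625)² / 325.0625 = 0.0115
χ² = 0.0090 + 0.0115 = 0.0205 ≈ 0.021
Degrees of freedom = 2 − 1 = 1; critical value at α = 0.05 is 3.841.
Since 0.021 < 3.841, we fail to reject the null hypothesis — the data are consistent with the 9:7 ratio.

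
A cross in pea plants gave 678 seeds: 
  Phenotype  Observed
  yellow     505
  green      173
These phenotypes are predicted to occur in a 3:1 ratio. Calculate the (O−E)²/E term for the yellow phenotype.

Expected counts for N = 678 under a 3:1 ratio (total parts = 4):
  yellow: 678 × 3/4 = 508.5
  green: 678 × 1/4 = 169.5
Contribution of yellow: (505 − 508.5)² / 508.5 = 0.0241

0.024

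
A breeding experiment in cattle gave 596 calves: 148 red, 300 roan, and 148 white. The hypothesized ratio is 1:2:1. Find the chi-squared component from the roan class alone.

Expected counts for N = 596 under a 1:2:1 ratio (total parts = 4):
  red: 596 × 1/4 = 149
  roan: 596 × 2/4 = 298
  white: 596 × 1/4 = 149
Contribution of roan: (300 − 298)² / 298 = 0.0134

0.013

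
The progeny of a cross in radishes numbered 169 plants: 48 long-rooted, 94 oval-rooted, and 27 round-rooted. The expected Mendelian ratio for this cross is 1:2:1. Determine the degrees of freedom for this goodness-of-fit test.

2

A goodness-of-fit test with 3 phenotype classes has df = 3 − 1 = 2.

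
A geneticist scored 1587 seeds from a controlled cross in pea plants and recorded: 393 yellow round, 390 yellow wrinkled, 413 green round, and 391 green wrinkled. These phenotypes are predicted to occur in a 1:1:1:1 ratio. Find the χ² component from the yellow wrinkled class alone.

0.115

Expected counts for N = 1587 under a 1:1:1:1 ratio (total parts = 4):
  yellow round: 1587 × 1/4 = 396.75
  yellow wrinkled: 1587 × 1/4 = 396.75
  green round: 1587 × 1/4 = 396.75
  green wrinkled: 1587 × 1/4 = 396.75
Contribution of yellow wrinkled: (390 − 396.75)² / 396.75 = 0.1148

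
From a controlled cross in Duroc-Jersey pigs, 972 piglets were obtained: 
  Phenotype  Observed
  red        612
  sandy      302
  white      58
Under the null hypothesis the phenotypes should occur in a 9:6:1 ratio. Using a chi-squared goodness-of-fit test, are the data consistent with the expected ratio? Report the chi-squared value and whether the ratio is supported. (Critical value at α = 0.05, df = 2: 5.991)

Expected counts for N = 972 under a 9:6:1 ratio (total parts = 16):
  red: 972 × 9/16 = 546.75
  sandy: 972 × 6/16 = 364.5
  white: 972 × 1/16 = 60.75
χ² = Σ (O − E)² / E
  red: (612 − 546.75)² / 546.75 = 7.7870
  sandy: (302 − 364.5)² / 364.5 = 10.7167
  white: (58 − 60.75)² / 60.75 = 0.1245
χ² = 7.7870 + 10.7167 + 0.1245 = 18.6282 ≈ 18.628
Degrees of freedom = 3 − 1 = 2; critical value at α = 0.05 is 5.991.
Since 18.628 > 5.991, we reject the null hypothesis — the data do not fit the 9:6:1 ratio.

18.628; not consistent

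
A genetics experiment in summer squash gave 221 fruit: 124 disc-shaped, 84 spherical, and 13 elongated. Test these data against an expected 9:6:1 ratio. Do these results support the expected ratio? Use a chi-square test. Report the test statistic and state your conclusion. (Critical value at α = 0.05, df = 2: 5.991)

0.064; consistent

Expected counts for N = 221 under a 9:6:1 ratio (total parts = 16):
  disc-shaped: 221 × 9/16 = 124.3125
  spherical: 221 × 6/16 = 82.875
  elongated: 221 × 1/16 = 13.8125
χ² = Σ (O − E)² / E
  disc-shaped: (124 − 124.3125)² / 124.3125 = 0.0008
  spherical: (84 − 82.875)² / 82.875 = 0.0153
  elongated: (13 − 13.8125)² / 13.8125 = 0.0478
χ² = 0.0008 + 0.0153 + 0.0478 = 0.0639 ≈ 0.064
Degrees of freedom = 3 − 1 = 2; critical value at α = 0.05 is 5.991.
Since 0.064 < 5.991, we fail to reject the null hypothesis — the data are consistent with the 9:6:1 ratio.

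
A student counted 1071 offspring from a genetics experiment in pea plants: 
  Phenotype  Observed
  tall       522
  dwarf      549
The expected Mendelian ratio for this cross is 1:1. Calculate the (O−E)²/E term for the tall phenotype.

0.340

Under the 1:1 hypothesis (Σ ratio = 2, N = 1071):
  tall: 1071 × 1/2 = 535.5
  dwarf: 1071 × 1/2 = 535.5
Contribution of tall: (522 − 535.5)² / 535.5 = 0.3403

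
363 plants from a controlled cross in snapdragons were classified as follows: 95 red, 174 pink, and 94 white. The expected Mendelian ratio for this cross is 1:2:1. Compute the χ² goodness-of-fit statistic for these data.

0.625

Expected counts for N = 363 under a 1:2:1 ratio (total parts = 4):
  red: 363 × 1/4 = 90.75
  pink: 363 × 2/4 = 181.5
  white: 363 × 1/4 = 90.75
χ² = Σ (O − E)² / E
  red: (95 − 90.75)² / 90.75 = 0.1990
  pink: (174 − 181.5)² / 181.5 = 0.3099
  white: (94 − 90.75)² / 90.75 = 0.1164
χ² = 0.1990 + 0.3099 + 0.1164 = 0.6253 ≈ 0.625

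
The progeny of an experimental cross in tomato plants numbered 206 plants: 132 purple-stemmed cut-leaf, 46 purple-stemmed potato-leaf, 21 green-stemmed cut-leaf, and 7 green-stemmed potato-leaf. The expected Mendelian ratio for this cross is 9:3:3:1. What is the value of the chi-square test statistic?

Total ratio parts = 16. Expected numbers out of 206:
  purple-stemmed cut-leaf: 206 × 9/16 = 115.875
  purple-stemmed potato-leaf: 206 × 3/16 = 38.625
  green-stemmed cut-leaf: 206 × 3/16 = 38.625
  green-stemmed potato-leaf: 206 × 1/16 = 12.875
χ² = Σ (O − E)² / E
  purple-stemmed cut-leaf: (132 − 115.875)² / 115.875 = 2.2439
  purple-stemmed potato-leaf: (46 − 38.625)² / 38.625 = 1.4082
  green-stemmed cut-leaf: (21 − 38.625)² / 38.625 = 8.0425
  green-stemmed potato-leaf: (7 − 12.875)² / 12.875 = 2.6808
χ² = 2.2439 + 1.4082 + 8.0425 + 2.6808 = 14.3754 ≈ 14.375

14.375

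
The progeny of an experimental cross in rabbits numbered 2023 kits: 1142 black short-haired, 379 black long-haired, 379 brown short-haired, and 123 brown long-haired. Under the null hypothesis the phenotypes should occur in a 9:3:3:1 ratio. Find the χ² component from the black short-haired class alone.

The 9:3:3:1 ratio has 16 parts, so with N = 2023 the expected counts are:
  black short-haired: 2023 × 9/16 = 1137.9375
  black long-haired: 2023 × 3/16 = 379.3125
  brown short-haired: 2023 × 3/16 = 379.3125
  brown long-haired: 2023 × 1/16 = 126.4375
Contribution of black short-haired: (1142 − 1137.9375)² / 1137.9375 = 0.0145

0.015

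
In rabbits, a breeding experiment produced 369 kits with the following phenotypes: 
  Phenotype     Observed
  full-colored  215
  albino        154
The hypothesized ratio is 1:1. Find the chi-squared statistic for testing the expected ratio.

10.084

Expected counts for N = 369 under a 1:1 ratio (total parts = 2):
  full-colored: 369 × 1/2 = 184.5
  albino: 369 × 1/2 = 184.5
χ² = Σ (O − E)² / E
  full-colored: (215 − 184.5)² / 184.5 = 5.0420
  albino: (154 − 184.5)² / 184.5 = 5.0420
χ² = 5.0420 + 5.0420 = 10.084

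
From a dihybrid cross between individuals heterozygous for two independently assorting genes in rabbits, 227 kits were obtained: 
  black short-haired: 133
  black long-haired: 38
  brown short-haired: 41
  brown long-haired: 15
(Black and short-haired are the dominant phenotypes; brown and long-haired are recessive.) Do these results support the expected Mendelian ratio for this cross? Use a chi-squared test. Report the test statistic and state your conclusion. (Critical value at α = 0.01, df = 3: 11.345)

A dihybrid F₂ with independent assortment and complete dominance at both loci gives a 9:3:3:1 phenotypic ratio.
Under the 9:3:3:1 hypothesis (Σ ratio = 16, N = 227):
  black short-haired: 227 × 9/16 = 127.6875
  black long-haired: 227 × 3/16 = 42.5625
  brown short-haired: 227 × 3/16 = 42.5625
  brown long-haired: 227 × 1/16 = 14.1875
χ² = Σ (O − E)² / E
  black short-haired: (133 − 127.6875)² / 127.6875 = 0.2210
  black long-haired: (38 − 42.5625)² / 42.5625 = 0.4891
  brown short-haired: (41 − 42.5625)² / 42.5625 = 0.0574
  brown long-haired: (15 − 14.1875)² / 14.1875 = 0.0465
χ² = 0.2210 + 0.4891 + 0.0574 + 0.0465 = 0.814
Degrees of freedom = 4 − 1 = 3; critical value at α = 0.01 is 11.345.
Since 0.814 < 11.345, we fail to reject the null hypothesis — the data are consistent with the 9:3:3:1 ratio.

0.814; consistent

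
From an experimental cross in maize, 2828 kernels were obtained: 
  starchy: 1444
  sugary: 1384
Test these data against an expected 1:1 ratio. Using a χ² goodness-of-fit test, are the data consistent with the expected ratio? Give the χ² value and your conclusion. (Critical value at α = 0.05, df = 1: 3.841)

1.273; consistent

Under the 1:1 hypothesis (Σ ratio = 2, N = 2828):
  starchy: 2828 × 1/2 = 1414
  sugary: 2828 × 1/2 = 1414
χ² = Σ (O − E)² / E
  starchy: (1444 − 1414)² / 1414 = 0.6365
  sugary: (1384 − 1414)² / 1414 = 0.6365
χ² = 0.6365 + 0.6365 = 1.273
Degrees of freedom = 2 − 1 = 1; critical value at α = 0.05 is 3.841.
Since 1.273 < 3.841, we fail to reject the null hypothesis — the data are consistent with the 1:1 ratio.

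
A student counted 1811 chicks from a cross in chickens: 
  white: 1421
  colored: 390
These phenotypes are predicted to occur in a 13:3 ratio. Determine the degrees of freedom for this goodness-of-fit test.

A goodness-of-fit test with 2 phenotype classes has df = 2 − 1 = 1.

1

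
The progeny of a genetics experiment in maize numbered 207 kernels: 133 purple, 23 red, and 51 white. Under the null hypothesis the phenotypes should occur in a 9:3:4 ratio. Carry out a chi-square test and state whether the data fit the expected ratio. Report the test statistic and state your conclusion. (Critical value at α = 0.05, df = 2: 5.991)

8.809; not consistent

Total ratio parts = 16. Expected numbers out of 207:
  purple: 207 × 9/16 = 116.4375
  red: 207 × 3/16 = 38.8125
  white: 207 × 4/16 = 51.75
χ² = Σ (O − E)² / E
  purple: (133 − 116.4375)² / 116.4375 = 2.3559
  red: (23 − 38.8125)² / 38.8125 = 6.4421
  white: (51 − 51.75)² / 51.75 = 0.0109
χ² = 2.3559 + 6.4421 + 0.0109 = 8.8089 ≈ 8.809
Degrees of freedom = 3 − 1 = 2; critical value at α = 0.05 is 5.991.
Since 8.809 > 5.991, we reject the null hypothesis — the data do not fit the 9:3:4 ratio.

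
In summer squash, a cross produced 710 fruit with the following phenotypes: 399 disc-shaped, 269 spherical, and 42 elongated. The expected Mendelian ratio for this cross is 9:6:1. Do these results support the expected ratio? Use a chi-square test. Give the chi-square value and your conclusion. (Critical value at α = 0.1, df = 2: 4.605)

Under the 9:6:1 hypothesis (Σ ratio = 16, N = 710):
  disc-shaped: 710 × 9/16 = 399.375
  spherical: 710 × 6/16 = 266.25
  elongated: 710 × 1/16 = 44.375
χ² = Σ (O − E)² / E
  disc-shaped: (399 − 399.375)² / 399.375 = 0.0004
  spherical: (269 − 266.25)² / 266.25 = 0.0284
  elongated: (42 − 44.375)² / 44.375 = 0.1271
χ² = 0.0004 + 0.0284 + 0.1271 = 0.1559 ≈ 0.156
Degrees of freedom = 3 − 1 = 2; critical value at α = 0.1 is 4.605.
Since 0.156 < 4.605, we fail to reject the null hypothesis — the data are consistent with the 9:6:1 ratio.

0.156; consistent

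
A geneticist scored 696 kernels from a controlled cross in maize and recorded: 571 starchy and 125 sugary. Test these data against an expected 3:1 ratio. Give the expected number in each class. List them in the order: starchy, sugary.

Total ratio parts = 4. Expected numbers out of 696:
  starchy: 696 × 3/4 = 522
  sugary: 696 × 1/4 = 174

522, 174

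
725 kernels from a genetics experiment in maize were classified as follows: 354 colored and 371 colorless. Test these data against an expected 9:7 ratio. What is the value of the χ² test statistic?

16.230

Expected counts for N = 725 under a 9:7 ratio (total parts = 16):
  colored: 725 × 9/16 = 407.8125
  colorless: 725 × 7/16 = 317.1875
χ² = Σ (O − E)² / E
  colored: (354 − 407.8125)² / 407.8125 = 7.1008
  colorless: (371 − 317.1875)² / 317.1875 = 9.1296
χ² = 7.1008 + 9.1296 = 16.2304 ≈ 16.230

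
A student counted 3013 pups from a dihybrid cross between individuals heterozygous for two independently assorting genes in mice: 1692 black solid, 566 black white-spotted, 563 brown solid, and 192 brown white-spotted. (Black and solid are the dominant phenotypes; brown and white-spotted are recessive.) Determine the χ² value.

A dihybrid F₂ with independent assortment and complete dominance at both loci gives a 9:3:3:1 phenotypic ratio.
Expected counts for N = 3013 under a 9:3:3:1 ratio (total parts = 16):
  black solid: 3013 × 9/16 = 1694.8125
  black white-spotted: 3013 × 3/16 = 564.9375
  brown solid: 3013 × 3/16 = 564.9375
  brown white-spotted: 3013 × 1/16 = 188.3125
χ² = Σ (O − E)² / E
  black solid: (1692 − 1694.8125)² / 1694.8125 = 0.0047
  black white-spotted: (566 − 564.9375)² / 564.9375 = 0.0020
  brown solid: (563 − 564.9375)² / 564.9375 = 0.0066
  brown white-spotted: (192 − 188.3125)² / 188.3125 = 0.0722
χ² = 0.0047 + 0.0020 + 0.0066 + 0.0722 = 0.0855 ≈ 0.086

0.086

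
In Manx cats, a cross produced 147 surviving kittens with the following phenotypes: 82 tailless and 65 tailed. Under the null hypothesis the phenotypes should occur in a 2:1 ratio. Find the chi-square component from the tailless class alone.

2.612

The 2:1 ratio has 3 parts, so with N = 147 the expected counts are:
  tailless: 147 × 2/3 = 98
  tailed: 147 × 1/3 = 49
Contribution of tailless: (82 − 98)² / 98 = 2.6122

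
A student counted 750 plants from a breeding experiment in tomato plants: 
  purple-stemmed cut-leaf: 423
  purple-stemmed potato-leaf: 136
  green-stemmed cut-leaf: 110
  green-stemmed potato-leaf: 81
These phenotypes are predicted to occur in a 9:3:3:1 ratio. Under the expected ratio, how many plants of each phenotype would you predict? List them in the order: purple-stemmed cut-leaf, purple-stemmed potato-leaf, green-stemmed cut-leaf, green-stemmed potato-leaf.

421.875, 140.625, 140.625, 46.875

Expected counts for N = 750 under a 9:3:3:1 ratio (total parts = 16):
  purple-stemmed cut-leaf: 750 × 9/16 = 421.875
  purple-stemmed potato-leaf: 750 × 3/16 = 140.625
  green-stemmed cut-leaf: 750 × 3/16 = 140.625
  green-stemmed potato-leaf: 750 × 1/16 = 46.875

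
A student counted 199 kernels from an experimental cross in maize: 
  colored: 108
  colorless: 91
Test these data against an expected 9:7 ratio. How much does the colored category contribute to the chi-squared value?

0.139

The 9:7 ratio has 16 parts, so with N = 199 the expected counts are:
  colored: 199 × 9/16 = 111.9375
  colorless: 199 × 7/16 = 87.0625
Contribution of colored: (108 − 111.9375)² / 111.9375 = 0.1385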